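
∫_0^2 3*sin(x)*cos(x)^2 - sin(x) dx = sin(2)^2*cos(2)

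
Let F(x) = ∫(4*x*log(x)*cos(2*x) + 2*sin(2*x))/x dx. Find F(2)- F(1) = 2*log(2)*sin(4)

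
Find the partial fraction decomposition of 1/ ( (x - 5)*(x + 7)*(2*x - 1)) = -4/(135*(2*x - 1)) + 1/(180*(x + 7)) + 1/(108*(x - 5))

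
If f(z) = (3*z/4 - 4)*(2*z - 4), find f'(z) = 3*z - 11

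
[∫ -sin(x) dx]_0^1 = -1 + cos(1)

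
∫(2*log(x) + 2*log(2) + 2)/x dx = (log(2*x) + 2)*log(2*x) + C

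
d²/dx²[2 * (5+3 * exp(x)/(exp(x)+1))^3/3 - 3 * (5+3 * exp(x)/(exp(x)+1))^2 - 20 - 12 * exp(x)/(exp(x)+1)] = (-228*exp(4*x) + 240*exp(3*x) + 300*exp(2*x) + 48*exp(x))/(exp(5*x) + 5*exp(4*x) + 10*exp(3*x) + 10*exp(2*x) + 5*exp(x) + 1)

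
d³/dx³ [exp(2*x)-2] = 8*exp(2*x)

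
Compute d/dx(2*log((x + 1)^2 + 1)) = (4*x + 4)/(x^2 + 2*x + 2)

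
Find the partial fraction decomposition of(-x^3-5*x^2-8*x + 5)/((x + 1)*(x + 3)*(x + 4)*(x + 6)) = -89/(30*(x + 6)) + 7/(2*(x + 4)) - 11/(6*(x + 3)) + 3/(10*(x + 1))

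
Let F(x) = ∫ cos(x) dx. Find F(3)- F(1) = -sin(1) + sin(3)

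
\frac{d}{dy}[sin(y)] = cos(y)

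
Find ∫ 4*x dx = 2*x^2 + C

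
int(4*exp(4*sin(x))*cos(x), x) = exp(4*sin(x)) + C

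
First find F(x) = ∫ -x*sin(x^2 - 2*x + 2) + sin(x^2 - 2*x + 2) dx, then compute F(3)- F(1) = -cos(1)/2 + cos(5)/2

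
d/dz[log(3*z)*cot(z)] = (-z*log(z)/sin(z)^2 - z*log(3)/sin(z)^2 + 1/tan(z))/z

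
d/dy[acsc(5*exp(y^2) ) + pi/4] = -2*y*exp(-y^2)/(5*sqrt(1 - exp(-2*y^2)/25))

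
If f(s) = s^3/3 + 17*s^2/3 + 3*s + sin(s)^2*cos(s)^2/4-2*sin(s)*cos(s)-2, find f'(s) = s^2 + 34*s/3 + sin(4*s)/8 - 2*cos(2*s) + 3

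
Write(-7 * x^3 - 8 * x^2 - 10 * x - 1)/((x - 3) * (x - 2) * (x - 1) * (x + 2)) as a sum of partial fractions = -43/(60*(x + 2)) - 13/(3*(x - 1)) + 109/(4*(x - 2)) - 146/(5*(x - 3))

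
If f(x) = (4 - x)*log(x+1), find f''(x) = (-x - 6)/(x^2 + 2*x + 1)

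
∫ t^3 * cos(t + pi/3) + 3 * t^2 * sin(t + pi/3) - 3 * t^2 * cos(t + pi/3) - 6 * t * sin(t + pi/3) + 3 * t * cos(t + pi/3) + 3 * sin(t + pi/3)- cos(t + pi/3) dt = (t - 1)^3*sin(t + pi/3) + C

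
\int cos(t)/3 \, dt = sin(t)/3 + C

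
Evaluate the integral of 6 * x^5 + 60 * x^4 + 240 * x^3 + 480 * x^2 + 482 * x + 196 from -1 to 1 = 736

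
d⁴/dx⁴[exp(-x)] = exp(-x)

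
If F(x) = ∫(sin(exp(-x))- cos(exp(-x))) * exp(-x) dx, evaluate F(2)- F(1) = sqrt(2)*(-sin(exp(-1) + pi/4) + sin(exp(-2) + pi/4))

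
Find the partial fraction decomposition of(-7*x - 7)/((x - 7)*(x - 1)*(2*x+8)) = 21/(110*(x + 4)) + 7/(30*(x - 1)) - 14/(33*(x - 7))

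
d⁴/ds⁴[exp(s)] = exp(s)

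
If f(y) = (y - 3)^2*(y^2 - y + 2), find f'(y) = 4*y^3 - 21*y^2 + 34*y - 21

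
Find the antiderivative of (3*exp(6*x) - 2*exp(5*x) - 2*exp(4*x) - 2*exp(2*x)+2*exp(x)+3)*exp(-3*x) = -4*sinh(x) + 2*sinh(3*x) - 2*cosh(2*x) + C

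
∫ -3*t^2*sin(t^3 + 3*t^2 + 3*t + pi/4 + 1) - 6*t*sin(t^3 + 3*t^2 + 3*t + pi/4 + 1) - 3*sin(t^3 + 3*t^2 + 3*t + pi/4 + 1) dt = cos((t + 1)^3 + pi/4) + C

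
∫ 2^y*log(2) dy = 2^y + C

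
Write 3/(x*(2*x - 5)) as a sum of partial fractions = 6/(5*(2*x - 5)) - 3/(5*x)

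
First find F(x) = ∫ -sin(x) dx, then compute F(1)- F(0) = -1 + cos(1)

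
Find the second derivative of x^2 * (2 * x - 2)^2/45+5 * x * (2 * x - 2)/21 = 16*x^2/15 - 16*x/15 + 356/315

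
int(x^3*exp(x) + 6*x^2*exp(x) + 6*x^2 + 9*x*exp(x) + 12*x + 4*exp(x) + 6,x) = (x + 1)^3*(exp(x) + 2) + C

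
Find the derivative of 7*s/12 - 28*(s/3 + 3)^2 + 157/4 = -56*s/9 - 665/12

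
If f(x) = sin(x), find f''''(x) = sin(x)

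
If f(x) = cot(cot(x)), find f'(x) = 1/(sin(x)^2*sin(1/tan(x))^2)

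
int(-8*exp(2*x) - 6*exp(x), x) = (-4*exp(x) - 6)*exp(x) + C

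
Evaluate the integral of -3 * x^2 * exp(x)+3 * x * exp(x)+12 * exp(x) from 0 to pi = -3 + 3*(-pi^2 + 1 + 3*pi)*exp(pi)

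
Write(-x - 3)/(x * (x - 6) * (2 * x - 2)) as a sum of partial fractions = 2/(5*(x - 1)) - 3/(20*(x - 6)) - 1/(4*x)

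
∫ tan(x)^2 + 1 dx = tan(x) + C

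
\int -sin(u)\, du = cos(u) + C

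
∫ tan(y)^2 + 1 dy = tan(y) + C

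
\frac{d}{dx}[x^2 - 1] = 2*x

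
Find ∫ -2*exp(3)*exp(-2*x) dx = exp(3 - 2*x) + C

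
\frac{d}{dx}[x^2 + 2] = 2*x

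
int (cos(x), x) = sin(x) + C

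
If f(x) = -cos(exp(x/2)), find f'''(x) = -exp(3*x/2)*sin(exp(x/2))/8 + exp(x/2)*sin(exp(x/2))/8 + 3*exp(x)*cos(exp(x/2))/8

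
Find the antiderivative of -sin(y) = cos(y) + C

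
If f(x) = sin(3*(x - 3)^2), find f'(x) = 6*(x - 3)*cos(3*(x^2 - 6*x + 9))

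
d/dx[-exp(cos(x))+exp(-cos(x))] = (exp(cos(x)) + exp(-cos(x)))*sin(x)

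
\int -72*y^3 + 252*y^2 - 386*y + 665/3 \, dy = -18*y^4 + 84*y^3 - 193*y^2 + 665*y/3 + C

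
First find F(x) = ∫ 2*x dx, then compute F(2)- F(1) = 3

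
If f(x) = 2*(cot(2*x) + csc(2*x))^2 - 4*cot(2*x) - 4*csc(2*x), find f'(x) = -8*cot(2*x)^3 - 16*cot(2*x)^2*csc(2*x) + 8*cot(2*x)^2 - 8*cot(2*x)*csc(2*x)^2 + 8*cot(2*x)*csc(2*x) - 8*cot(2*x) - 8*csc(2*x) + 8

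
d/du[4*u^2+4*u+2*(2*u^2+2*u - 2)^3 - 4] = 96*u^5 + 240*u^4 - 240*u^2 + 8*u + 52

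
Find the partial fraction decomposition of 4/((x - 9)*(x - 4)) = -4/(5*(x - 4)) + 4/(5*(x - 9))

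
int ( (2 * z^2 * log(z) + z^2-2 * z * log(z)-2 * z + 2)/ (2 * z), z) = ((z - 1)^2 + 1)*log(z)/2 + C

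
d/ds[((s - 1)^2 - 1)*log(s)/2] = s*log(s) + s/2 - log(s) - 1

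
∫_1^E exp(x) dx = -E + exp(E)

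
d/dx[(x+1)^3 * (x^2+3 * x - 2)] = 5*x^4 + 24*x^3 + 30*x^2 + 8*x - 3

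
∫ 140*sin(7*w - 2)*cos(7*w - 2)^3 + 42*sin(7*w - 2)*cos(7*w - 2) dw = (-5*cos(7*w - 2)^2 - 3)*cos(7*w - 2)^2 + C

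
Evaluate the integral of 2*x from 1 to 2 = 3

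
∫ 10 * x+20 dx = 5*x^2 + 20*x + C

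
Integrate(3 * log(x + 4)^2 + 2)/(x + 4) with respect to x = (log(x + 4)^2 + 2)*log(x + 4) + C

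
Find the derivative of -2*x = -2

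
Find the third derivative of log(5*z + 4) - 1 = 250/(125*z^3 + 300*z^2 + 240*z + 64)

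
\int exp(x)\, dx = exp(x) + C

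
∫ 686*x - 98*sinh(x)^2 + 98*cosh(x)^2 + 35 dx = 343*x^2 + 133*x + C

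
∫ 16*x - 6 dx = 8*x^2 - 6*x + C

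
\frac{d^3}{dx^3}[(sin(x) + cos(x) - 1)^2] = -8*cos(2*x) + 2*sqrt(2)*cos(x + pi/4)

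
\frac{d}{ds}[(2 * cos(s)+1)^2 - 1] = -4*(2*cos(s) + 1)*sin(s)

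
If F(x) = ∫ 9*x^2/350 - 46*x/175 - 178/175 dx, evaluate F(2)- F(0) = -436/175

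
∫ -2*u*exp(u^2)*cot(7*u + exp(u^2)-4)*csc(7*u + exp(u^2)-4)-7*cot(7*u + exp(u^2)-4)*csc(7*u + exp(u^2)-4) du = csc(7*u + exp(u^2) - 4) + C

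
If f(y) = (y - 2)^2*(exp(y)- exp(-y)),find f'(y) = (y^2*exp(2*y) + y^2 - 2*y*exp(2*y) - 6*y + 8)*exp(-y)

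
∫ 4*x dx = 2*x^2 + C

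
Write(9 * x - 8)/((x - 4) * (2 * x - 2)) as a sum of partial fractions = -1/(6*(x - 1)) + 14/(3*(x - 4))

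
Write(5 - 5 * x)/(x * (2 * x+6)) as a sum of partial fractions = -10/(3*(x + 3)) + 5/(6*x)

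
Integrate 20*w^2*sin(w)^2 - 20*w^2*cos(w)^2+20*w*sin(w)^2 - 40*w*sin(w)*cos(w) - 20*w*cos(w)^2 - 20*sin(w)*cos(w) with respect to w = -10*w*(w + 1)*sin(2*w) + C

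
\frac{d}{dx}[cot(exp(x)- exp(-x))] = -(exp(2*x) + 1)*exp(-x)/sin(exp(x) - exp(-x))^2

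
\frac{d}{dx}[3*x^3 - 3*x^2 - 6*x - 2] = 9*x^2 - 6*x - 6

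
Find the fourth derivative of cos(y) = cos(y)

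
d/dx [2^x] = 2^x*log(2)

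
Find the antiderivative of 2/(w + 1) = 2*log(w + 1) + C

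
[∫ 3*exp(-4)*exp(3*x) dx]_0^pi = -exp(-4) + exp(-4 + 3*pi)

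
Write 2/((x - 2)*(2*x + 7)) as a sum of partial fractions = -4/(11*(2*x + 7)) + 2/(11*(x - 2))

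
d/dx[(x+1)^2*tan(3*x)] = 3*x^2/cos(3*x)^2 + 2*x*tan(3*x) + 6*x/cos(3*x)^2 + 2*tan(3*x) + 3/cos(3*x)^2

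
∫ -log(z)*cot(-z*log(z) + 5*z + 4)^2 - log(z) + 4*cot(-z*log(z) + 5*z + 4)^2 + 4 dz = -cot(-z*log(z) + 5*z + 4) + C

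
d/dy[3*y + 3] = 3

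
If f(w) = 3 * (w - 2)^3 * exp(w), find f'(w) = 3*w^3*exp(w) - 9*w^2*exp(w) + 12*exp(w)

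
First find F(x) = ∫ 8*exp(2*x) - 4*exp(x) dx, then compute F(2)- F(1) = -8*exp(2) + 4*E + 4*exp(4)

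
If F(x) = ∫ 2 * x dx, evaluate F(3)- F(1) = 8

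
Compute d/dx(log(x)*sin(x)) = (x*log(x)*cos(x) + sin(x))/x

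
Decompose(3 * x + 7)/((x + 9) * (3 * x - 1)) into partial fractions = 6/(7*(3*x - 1)) + 5/(7*(x + 9))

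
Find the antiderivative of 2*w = w^2 + C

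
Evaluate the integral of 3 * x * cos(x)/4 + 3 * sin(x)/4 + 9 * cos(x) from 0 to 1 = 39*sin(1)/4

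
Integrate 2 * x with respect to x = x^2 + C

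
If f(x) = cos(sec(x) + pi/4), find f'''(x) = (sin(pi/4 + 1/cos(x)) - 7*sin(pi/4 + 1/cos(x))/cos(x)^2 + sin(pi/4 + 1/cos(x))/cos(x)^4 + 3*cos(pi/4 + 1/cos(x))/cos(x) - 6*cos(pi/4 + 1/cos(x))/cos(x)^3)*sin(x)/cos(x)^2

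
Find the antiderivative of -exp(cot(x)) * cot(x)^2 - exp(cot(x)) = exp(cot(x)) + C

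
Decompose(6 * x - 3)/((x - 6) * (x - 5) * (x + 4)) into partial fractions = -3/(10*(x + 4)) - 3/(x - 5) + 33/(10*(x - 6))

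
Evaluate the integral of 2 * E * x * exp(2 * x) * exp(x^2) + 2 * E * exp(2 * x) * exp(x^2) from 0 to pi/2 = -E + exp((1 + pi/2)^2)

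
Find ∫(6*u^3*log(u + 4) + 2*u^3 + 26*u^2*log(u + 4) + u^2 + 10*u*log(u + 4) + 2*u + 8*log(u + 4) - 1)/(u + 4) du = (2*u^3 + u^2 + 2*u - 1)*log(u + 4) + C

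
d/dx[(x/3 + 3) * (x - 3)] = 2*x/3 + 2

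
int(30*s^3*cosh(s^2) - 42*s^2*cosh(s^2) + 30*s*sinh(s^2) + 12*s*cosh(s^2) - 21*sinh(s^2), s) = 3*(5*s^2 - 7*s + 2)*sinh(s^2) + C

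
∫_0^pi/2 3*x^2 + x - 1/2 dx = -pi/4 + pi^2/8 + pi^3/8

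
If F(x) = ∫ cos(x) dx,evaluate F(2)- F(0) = sin(2)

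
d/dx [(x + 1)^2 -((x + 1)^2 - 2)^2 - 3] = -4*x^3 - 12*x^2 - 2*x + 6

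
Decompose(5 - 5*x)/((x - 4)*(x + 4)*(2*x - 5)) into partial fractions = 10/(13*(2*x - 5)) + 25/(104*(x + 4)) - 5/(8*(x - 4))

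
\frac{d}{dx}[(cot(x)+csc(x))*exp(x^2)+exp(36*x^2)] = (72*x*exp(35*x^2) + 2*x/tan(x) + 2*x/sin(x) - cos(x)/sin(x)^2 - 1/sin(x)^2)*exp(x^2)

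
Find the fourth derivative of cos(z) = cos(z)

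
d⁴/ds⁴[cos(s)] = cos(s)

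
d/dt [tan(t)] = cos(t)^(-2)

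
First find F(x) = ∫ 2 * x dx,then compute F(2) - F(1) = 3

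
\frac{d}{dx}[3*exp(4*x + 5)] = 12*exp(4*x + 5)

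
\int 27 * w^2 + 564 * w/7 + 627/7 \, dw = 9*w^3 + 282*w^2/7 + 627*w/7 + C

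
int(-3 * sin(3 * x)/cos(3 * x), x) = log(cos(3*x)) + C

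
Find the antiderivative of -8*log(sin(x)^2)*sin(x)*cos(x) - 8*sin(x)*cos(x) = -8*log(sin(x))*sin(x)^2 + C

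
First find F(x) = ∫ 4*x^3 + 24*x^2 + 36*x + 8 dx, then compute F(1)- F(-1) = 32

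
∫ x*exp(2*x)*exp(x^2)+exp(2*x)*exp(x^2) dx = exp((x + 1)^2 - 1)/2 + C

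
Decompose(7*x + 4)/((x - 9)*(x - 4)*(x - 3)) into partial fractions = 25/(6*(x - 3)) - 32/(5*(x - 4)) + 67/(30*(x - 9))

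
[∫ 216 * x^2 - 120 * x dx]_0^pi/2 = 6*pi*(-5*pi/2 + 3*pi^2/2)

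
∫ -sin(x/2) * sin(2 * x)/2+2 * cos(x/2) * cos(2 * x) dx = sin(2*x)*cos(x/2) + C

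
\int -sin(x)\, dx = cos(x) + C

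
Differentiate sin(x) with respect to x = cos(x)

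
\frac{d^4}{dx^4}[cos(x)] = cos(x)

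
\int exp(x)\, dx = exp(x) + C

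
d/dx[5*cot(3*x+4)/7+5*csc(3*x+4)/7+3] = -15*cot(3*x + 4)^2/7 - 15*cot(3*x + 4)*csc(3*x + 4)/7 - 15/7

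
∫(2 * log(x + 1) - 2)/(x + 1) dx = (log(x + 1) - 2)*log(x + 1) + C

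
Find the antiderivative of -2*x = -x^2 + C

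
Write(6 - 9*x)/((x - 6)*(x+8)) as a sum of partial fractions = -39/(7*(x + 8)) - 24/(7*(x - 6))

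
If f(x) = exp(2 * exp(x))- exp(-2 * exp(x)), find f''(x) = (-4*exp(2*x) + 2*exp(x) + 2*exp(x + 4*exp(x)) + 4*exp(2*x + 4*exp(x)))*exp(-2*exp(x))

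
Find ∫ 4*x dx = 2*x^2 + C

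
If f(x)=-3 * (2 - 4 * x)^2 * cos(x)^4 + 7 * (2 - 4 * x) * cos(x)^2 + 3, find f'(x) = 192*x^2*sin(x)*cos(x)^3 - 192*x*sin(x)*cos(x)^3 + 28*x*sin(2*x) - 96*x*cos(x)^4 + 48*sin(x)*cos(x)^3 - 14*sin(2*x) + 48*cos(x)^4 - 28*cos(x)^2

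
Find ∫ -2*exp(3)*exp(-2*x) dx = exp(3 - 2*x) + C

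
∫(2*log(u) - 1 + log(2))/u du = (log(u) - 1)*log(2*u) + C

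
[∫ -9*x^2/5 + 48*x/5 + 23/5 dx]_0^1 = 44/5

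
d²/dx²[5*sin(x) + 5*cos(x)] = -5*sin(x) - 5*cos(x)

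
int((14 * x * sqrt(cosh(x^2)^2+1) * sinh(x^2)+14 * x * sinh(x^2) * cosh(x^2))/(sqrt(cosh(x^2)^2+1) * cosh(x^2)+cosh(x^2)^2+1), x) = 7*log(sqrt(cosh(x^2)^2 + 1) + cosh(x^2)) + C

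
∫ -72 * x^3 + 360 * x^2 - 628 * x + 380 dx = -18*x^4 + 120*x^3 - 314*x^2 + 380*x + C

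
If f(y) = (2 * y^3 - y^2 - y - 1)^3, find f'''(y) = 4032*y^6 - 4032*y^5 - 1260*y^4 - 120*y^3 + 900*y^2 + 144*y - 6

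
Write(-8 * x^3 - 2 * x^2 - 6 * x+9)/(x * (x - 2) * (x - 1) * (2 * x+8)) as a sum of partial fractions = -171/(80*(x + 4)) + 7/(10*(x - 1)) - 25/(8*(x - 2)) + 9/(16*x)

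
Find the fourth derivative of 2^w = 2^w*log(2)^4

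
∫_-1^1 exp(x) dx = E - exp(-1)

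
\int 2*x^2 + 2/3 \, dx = 2*x^3/3 + 2*x/3 + C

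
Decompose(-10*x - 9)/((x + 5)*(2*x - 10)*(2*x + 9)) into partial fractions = -72/(19*(2*x + 9)) + 41/(20*(x + 5)) - 59/(380*(x - 5))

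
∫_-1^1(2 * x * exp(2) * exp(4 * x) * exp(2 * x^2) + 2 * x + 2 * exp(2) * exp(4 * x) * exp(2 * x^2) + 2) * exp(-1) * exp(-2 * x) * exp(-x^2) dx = -exp(-4) + exp(4)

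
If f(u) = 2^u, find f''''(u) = 2^u*log(2)^4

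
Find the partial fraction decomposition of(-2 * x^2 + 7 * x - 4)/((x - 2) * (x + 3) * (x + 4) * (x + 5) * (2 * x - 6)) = -89/(224*(x + 5)) + 16/(21*(x + 4)) - 43/(120*(x + 3)) - 1/(210*(x - 2)) - 1/(672*(x - 3))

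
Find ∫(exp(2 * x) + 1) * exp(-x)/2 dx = sinh(x) + C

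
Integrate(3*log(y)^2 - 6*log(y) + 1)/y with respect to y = (log(y) - 1)^3 - 2*log(y) + C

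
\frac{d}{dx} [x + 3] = 1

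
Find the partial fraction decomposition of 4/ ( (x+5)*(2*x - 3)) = 8/(13*(2*x - 3)) - 4/(13*(x + 5))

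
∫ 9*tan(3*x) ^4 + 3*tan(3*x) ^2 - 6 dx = (tan(3*x)^2 - 2)*tan(3*x) + C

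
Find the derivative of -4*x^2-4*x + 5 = -8*x - 4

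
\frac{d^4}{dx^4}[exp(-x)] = exp(-x)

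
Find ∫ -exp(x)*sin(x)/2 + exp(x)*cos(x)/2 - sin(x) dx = (exp(x)/2 + 1)*cos(x) + C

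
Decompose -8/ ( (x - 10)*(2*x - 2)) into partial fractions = 4/(9*(x - 1)) - 4/(9*(x - 10))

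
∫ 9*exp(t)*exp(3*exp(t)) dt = 3*exp(3*exp(t)) + C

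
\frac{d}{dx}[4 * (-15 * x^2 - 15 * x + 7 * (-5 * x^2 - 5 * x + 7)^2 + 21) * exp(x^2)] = 1400*x^5*exp(x^2) + 2800*x^4*exp(x^2) + 160*x^3*exp(x^2) + 160*x^2*exp(x^2) + 272*x*exp(x^2) - 2020*exp(x^2)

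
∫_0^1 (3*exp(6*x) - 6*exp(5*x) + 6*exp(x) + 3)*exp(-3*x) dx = 1 + (-1 - exp(-1) + E)^3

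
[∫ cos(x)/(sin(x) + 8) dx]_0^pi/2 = -log(4) + log(9/2)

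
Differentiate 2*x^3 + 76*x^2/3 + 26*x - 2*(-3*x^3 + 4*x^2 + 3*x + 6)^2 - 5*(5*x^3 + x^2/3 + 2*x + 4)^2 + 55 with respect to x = -858*x^5 + 470*x^4/3 - 3476*x^3/9 - 542*x^2 - 244*x - 126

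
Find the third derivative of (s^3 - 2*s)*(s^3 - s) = 120*s^3 - 72*s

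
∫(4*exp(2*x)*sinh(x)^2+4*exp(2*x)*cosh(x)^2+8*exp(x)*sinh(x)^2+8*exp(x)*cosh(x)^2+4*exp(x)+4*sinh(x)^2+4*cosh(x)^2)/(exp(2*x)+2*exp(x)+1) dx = 2*(exp(x)*sinh(2*x) + sinh(2*x) - 2)/(exp(x) + 1) + C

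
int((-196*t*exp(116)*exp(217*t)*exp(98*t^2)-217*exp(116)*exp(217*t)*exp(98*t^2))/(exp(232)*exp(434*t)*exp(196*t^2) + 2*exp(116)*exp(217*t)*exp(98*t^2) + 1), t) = 1/(exp(21*t + 98*(t + 1)^2 + 18) + 1) + C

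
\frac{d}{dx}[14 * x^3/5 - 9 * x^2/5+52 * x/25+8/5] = 42*x^2/5 - 18*x/5 + 52/25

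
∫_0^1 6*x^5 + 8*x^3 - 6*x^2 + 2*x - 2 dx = 0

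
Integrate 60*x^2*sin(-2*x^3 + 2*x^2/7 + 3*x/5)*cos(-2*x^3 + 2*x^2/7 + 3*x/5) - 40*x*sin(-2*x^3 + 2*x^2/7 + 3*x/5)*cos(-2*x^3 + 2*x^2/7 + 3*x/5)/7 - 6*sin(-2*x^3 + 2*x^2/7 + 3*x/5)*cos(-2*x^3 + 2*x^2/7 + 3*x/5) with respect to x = -5*sin(x*(-70*x^2 + 10*x + 21)/35)^2 + C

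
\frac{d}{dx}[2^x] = 2^x*log(2)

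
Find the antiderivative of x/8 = x^2/16 + C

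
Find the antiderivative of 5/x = 5*log(x) + C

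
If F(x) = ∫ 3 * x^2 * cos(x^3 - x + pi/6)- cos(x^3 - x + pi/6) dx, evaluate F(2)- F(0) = -1/2 + sin(pi/6 + 6)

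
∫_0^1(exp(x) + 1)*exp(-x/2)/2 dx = -exp(-1/2) + exp(1/2)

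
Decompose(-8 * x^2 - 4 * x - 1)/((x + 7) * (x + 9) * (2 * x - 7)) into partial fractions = -452/(525*(2*x - 7)) - 613/(50*(x + 9)) + 365/(42*(x + 7))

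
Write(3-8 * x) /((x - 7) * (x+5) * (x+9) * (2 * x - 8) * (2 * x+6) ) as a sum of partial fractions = 25/(6656*(x + 9)) - 43/(3456*(x + 5)) + 9/(1120*(x + 3)) + 29/(9828*(x - 4)) - 53/(23040*(x - 7))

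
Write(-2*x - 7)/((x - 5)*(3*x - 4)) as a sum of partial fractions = 29/(11*(3*x - 4)) - 17/(11*(x - 5))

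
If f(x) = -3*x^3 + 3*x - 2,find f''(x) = -18*x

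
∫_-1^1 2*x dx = 0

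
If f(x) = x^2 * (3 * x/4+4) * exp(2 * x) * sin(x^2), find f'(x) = x*(3*x^3*cos(x^2)/2 + 3*x^2*sin(x^2)/2 + 8*x^2*cos(x^2) + 41*x*sin(x^2)/4 + 8*sin(x^2))*exp(2*x)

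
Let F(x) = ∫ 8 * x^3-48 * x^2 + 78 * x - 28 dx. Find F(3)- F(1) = 0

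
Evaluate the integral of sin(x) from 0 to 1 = 1 - cos(1)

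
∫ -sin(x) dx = cos(x) + C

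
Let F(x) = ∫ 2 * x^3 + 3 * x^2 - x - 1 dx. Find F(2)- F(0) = 12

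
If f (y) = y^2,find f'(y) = 2*y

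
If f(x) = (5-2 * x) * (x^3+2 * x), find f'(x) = -8*x^3 + 15*x^2 - 8*x + 10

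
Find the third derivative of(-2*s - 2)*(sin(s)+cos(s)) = -2*s*sin(s) + 2*s*cos(s) + 4*sin(s) + 8*cos(s)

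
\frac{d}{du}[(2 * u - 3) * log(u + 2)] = (2*u*log(u + 2) + 2*u + 4*log(u + 2) - 3)/(u + 2)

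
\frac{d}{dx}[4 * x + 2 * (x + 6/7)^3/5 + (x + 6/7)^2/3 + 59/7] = 6*x^2/5 + 286*x/105 + 1336/245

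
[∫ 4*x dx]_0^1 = 2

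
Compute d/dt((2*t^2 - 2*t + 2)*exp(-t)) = (-2*t^2 + 6*t - 4)*exp(-t)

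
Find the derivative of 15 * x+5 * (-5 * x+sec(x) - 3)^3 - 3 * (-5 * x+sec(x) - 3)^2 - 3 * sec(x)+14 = 375*x^2*tan(x)*sec(x) - 1875*x^2 - 150*x*tan(x)*sec(x)^2 + 480*x*tan(x)*sec(x) + 750*x*sec(x) - 2400*x + 15*tan(x)*sec(x)^3 - 96*tan(x)*sec(x)^2 + 150*tan(x)*sec(x) - 75*sec(x)^2 + 480*sec(x) - 750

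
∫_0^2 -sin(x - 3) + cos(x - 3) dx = -sin(1) + sin(3) + cos(1) - cos(3)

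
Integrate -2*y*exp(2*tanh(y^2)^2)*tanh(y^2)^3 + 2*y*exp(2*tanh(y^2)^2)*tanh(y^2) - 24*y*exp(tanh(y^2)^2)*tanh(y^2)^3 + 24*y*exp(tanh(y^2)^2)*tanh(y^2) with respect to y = (exp(tanh(y^2)^2) + 24)*exp(tanh(y^2)^2)/4 + C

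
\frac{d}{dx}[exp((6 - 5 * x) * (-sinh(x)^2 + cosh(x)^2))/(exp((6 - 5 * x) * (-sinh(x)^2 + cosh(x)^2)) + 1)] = -5*exp(6)*exp(-5*x)/(1 + 2*exp(6)*exp(-5*x) + exp(12)*exp(-10*x))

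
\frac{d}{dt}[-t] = -1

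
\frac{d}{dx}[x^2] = 2*x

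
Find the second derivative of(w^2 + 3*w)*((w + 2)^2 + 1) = 12*w^2 + 42*w + 34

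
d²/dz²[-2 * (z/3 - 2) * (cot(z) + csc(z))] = 2*(z/3 - 2*z*cos(z)/(3*sin(z)^2) - 2*z/(3*sin(z)^2) - 2 + 2*cos(z)/(3*sin(z)) + 2/(3*sin(z)) + 4*cos(z)/sin(z)^2 + 4/sin(z)^2)/sin(z)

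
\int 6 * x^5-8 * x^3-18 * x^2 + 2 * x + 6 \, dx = x^6 - 2*x^4 - 6*x^3 + x^2 + 6*x + C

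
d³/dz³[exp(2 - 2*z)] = -8*exp(2 - 2*z)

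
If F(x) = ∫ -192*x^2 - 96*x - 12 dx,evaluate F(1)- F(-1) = -152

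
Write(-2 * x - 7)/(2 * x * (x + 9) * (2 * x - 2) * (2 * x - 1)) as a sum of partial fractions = 16/(19*(2*x - 1)) - 11/(6840*(x + 9)) - 9/(40*(x - 1)) - 7/(36*x)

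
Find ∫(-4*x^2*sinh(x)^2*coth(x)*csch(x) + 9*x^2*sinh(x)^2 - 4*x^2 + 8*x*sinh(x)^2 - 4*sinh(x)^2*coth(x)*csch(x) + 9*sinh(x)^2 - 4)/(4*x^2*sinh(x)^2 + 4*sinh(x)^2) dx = 9*x/4 + log(x^2 + 1) + coth(x) + csch(x) + C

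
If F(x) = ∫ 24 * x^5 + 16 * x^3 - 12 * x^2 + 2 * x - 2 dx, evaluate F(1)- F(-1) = -12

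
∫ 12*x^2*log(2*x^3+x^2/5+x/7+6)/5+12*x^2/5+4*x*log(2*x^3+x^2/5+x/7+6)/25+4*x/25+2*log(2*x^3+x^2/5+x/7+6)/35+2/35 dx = 2*(70*x^3 + 7*x^2 + 5*x + 210)*log(2*x^3 + x^2/5 + x/7 + 6)/175 + C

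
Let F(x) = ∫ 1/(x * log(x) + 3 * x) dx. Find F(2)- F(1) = -log(3) + log(log(2) + 3)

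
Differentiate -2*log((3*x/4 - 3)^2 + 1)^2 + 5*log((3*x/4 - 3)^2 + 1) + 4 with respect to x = (-72*x*log(9*x^2/16 - 9*x/2 + 10) + 90*x + 288*log(9*x^2/16 - 9*x/2 + 10) - 360)/(9*x^2 - 72*x + 160)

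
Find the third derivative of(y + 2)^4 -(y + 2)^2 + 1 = 24*y + 48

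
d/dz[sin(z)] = cos(z)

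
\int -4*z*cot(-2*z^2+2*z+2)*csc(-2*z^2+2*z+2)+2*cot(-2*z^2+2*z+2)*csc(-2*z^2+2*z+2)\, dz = -csc(-2*z^2 + 2*z + 2) + C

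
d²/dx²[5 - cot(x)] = -2*cos(x)/sin(x)^3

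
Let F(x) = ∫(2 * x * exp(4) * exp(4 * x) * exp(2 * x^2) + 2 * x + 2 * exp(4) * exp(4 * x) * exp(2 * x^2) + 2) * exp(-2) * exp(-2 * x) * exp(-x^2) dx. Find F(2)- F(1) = -exp(5) - exp(-10) + exp(-5) + exp(10)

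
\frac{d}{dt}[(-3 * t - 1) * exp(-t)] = (3*t - 2)*exp(-t)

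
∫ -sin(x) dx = cos(x) + C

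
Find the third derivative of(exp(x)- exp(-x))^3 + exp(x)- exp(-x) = (27*exp(6*x) - 2*exp(4*x) - 2*exp(2*x) + 27)*exp(-3*x)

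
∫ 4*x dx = 2*x^2 + C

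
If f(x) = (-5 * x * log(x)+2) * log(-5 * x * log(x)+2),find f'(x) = -5*log(x)*log(-5*x*log(x) + 2) - 5*log(x) - 5*log(-5*x*log(x) + 2) - 5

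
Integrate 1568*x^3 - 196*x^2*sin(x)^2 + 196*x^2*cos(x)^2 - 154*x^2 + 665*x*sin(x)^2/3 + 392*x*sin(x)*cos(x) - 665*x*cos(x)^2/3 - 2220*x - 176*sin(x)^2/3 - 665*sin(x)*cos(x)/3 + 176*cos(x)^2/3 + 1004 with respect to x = (7*x/6 + 2*(7*x - 4)^2 - 8/3)*(4*x^2 + 4*x + sin(2*x) - 8) + C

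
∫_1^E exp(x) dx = -E + exp(E)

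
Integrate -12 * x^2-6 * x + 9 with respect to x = -4*x^3 - 3*x^2 + 9*x + C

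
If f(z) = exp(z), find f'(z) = exp(z)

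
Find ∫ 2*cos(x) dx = 2*sin(x) + C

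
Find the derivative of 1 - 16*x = -16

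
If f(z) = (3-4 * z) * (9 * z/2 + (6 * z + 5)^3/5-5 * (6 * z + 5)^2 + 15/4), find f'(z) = -3456*z^3/5 + 6264*z^2/5 + 1212*z - 463/2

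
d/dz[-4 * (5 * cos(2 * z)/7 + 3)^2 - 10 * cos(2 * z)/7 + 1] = 260*sin(2*z)/7 + 200*sin(4*z)/49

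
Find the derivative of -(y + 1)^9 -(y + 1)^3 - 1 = -9*y^8 - 72*y^7 - 252*y^6 - 504*y^5 - 630*y^4 - 504*y^3 - 255*y^2 - 78*y - 12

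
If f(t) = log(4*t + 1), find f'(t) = 4/(4*t + 1)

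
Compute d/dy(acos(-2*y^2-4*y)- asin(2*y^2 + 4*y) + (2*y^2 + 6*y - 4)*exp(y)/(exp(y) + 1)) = (2*y^2*exp(y) + 4*y*exp(2*y) + 10*y*exp(y) + 6*exp(2*y) + 2*exp(y))/(exp(2*y) + 2*exp(y) + 1)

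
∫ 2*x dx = x^2 + C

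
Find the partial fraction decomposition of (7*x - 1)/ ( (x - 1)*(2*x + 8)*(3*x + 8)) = 177/(88*(3*x + 8)) - 29/(40*(x + 4)) + 3/(55*(x - 1))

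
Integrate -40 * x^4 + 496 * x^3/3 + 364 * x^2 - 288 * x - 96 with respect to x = -8*x^5 + 124*x^4/3 + 364*x^3/3 - 144*x^2 - 96*x + C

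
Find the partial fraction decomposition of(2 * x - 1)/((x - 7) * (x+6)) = 1/(x + 6) + 1/(x - 7)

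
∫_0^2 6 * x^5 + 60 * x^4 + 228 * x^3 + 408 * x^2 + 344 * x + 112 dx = 3360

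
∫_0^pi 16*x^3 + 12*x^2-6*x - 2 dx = -1 + (-1 + pi + 2*pi^2)^2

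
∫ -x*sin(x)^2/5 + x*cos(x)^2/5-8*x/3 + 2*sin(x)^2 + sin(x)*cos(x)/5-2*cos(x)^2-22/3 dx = (x/10 - 1)*sin(2*x) - 2*(x + 9)*(2*x - 7)/3 + C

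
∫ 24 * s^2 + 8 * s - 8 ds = 8*s^3 + 4*s^2 - 8*s + C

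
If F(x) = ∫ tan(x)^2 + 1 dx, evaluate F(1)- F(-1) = 2*tan(1)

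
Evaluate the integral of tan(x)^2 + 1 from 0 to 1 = tan(1)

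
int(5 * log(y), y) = 5*y*(log(y) - 1) + C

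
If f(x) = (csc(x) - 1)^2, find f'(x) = 2*(1 - 1/sin(x))*cos(x)/sin(x)^2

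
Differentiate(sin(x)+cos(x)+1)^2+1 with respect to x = 2*cos(2*x) + 2*sqrt(2)*cos(x + pi/4)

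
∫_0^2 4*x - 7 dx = -6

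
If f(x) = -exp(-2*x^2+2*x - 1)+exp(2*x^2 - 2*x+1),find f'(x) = (4*x*exp(4*x^2 - 4*x + 2) + 4*x - 2*exp(4*x^2 - 4*x + 2) - 2)*exp(-2*x^2 + 2*x - 1)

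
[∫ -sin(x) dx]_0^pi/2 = -1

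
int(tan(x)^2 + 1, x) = tan(x) + C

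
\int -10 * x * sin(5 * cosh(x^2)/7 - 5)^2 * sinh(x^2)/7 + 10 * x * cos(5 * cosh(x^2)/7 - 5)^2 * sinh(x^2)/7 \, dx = sin(10*cosh(x^2)/7 - 10)/2 + C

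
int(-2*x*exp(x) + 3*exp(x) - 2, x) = -(2*x - 5)*(exp(x) + 1) + C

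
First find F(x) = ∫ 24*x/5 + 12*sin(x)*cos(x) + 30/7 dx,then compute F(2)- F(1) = 3*cos(2) - 3*cos(4) + 402/35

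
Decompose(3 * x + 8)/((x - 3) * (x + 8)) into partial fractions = 16/(11*(x + 8)) + 17/(11*(x - 3))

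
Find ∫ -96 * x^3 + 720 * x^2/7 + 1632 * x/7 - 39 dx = -24*x^4 + 240*x^3/7 + 816*x^2/7 - 39*x + C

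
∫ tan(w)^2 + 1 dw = tan(w) + C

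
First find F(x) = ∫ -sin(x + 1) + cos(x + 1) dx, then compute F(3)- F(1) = -sin(2) + sin(4) + cos(4) - cos(2)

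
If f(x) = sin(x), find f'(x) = cos(x)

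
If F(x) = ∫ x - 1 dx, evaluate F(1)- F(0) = -1/2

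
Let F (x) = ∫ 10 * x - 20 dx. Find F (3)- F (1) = 0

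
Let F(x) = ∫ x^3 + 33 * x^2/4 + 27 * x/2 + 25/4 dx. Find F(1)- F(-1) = 18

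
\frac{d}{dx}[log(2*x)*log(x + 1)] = (x*log(x) + x*log(x + 1) + x*log(2) + log(x + 1))/(x^2 + x)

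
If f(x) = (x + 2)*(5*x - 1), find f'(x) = 10*x + 9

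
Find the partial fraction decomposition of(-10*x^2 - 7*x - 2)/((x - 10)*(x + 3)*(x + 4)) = -67/(7*(x + 4)) + 71/(13*(x + 3)) - 536/(91*(x - 10))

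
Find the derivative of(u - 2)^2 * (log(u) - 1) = (2*u^2*log(u) - u^2 - 4*u*log(u) + 4)/u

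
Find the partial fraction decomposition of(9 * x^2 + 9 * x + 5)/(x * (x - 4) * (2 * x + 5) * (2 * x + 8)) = 31/(39*(2*x + 5)) - 113/(192*(x + 4)) + 185/(832*(x - 4)) - 1/(32*x)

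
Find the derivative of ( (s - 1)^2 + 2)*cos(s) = -s^2*sin(s) + 2*s*sin(s) + 2*s*cos(s) - 3*sin(s) - 2*cos(s)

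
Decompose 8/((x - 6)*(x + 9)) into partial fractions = -8/(15*(x + 9)) + 8/(15*(x - 6))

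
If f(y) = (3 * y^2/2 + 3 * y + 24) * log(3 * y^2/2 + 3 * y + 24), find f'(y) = 3*y*log(y^2/2 + y + 8) + 3*y + 3*y*log(3) + 3*log(y^2/2 + y + 8) + 3 + 3*log(3)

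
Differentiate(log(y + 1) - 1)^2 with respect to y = (2*log(y + 1) - 2)/(y + 1)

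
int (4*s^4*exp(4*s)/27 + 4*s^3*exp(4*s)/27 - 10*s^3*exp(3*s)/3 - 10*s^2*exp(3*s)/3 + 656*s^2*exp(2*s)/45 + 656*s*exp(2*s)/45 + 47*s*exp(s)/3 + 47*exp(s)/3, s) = s^2*exp(2*s)/15 - s*exp(s) + (-s^2*exp(2*s) + 15*s*exp(s) + 15)^2/27 + C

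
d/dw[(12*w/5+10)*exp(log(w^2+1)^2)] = (48*w^2*exp(log(w^2 + 1)^2)*log(w^2 + 1) + 12*w^2*exp(log(w^2 + 1)^2) + 200*w*exp(log(w^2 + 1)^2)*log(w^2 + 1) + 12*exp(log(w^2 + 1)^2))/(5*w^2 + 5)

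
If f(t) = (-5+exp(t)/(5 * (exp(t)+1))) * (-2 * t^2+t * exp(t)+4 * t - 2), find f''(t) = (2*t^2*exp(2*t) - 2*t^2*exp(t) - 24*t*exp(4*t) - 72*t*exp(3*t) - 83*t*exp(2*t) - 29*t*exp(t) - 48*exp(4*t) - 48*exp(3*t) + 156*exp(2*t) + 252*exp(t) + 100)/(5*exp(3*t) + 15*exp(2*t) + 15*exp(t) + 5)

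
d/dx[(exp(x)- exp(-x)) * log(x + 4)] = (x*exp(2*x)*log(x + 4) + x*log(x + 4) + 4*exp(2*x)*log(x + 4) + exp(2*x) + 4*log(x + 4) - 1)/(x*exp(x) + 4*exp(x))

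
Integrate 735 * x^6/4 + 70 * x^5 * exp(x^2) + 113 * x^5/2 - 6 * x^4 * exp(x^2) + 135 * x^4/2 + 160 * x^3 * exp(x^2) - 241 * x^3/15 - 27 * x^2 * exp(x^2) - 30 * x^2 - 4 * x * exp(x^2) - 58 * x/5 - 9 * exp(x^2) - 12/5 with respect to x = (5*x - 4)*(7*x^3 + 5*x^2 + 6*x + 3)*(45*x^3 + 20*x^2 + 12*x + 60*exp(x^2))/60 + C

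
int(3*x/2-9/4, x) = 3*x^2/4 - 9*x/4 + C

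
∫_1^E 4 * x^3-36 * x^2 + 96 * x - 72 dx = -1 + (-3 + (-3 + E)^2)^2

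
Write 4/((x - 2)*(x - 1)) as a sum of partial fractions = -4/(x - 1) + 4/(x - 2)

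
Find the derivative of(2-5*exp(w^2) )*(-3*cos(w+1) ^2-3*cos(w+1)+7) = 30*w*exp(w^2)*cos(w + 1)^2 + 30*w*exp(w^2)*cos(w + 1) - 70*w*exp(w^2) - 15*exp(w^2)*sin(w + 1) - 15*exp(w^2)*sin(2*w + 2) + 6*sin(w + 1) + 6*sin(2*w + 2)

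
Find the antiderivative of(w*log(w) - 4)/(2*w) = (w - 4)*(log(w) - 1)/2 + C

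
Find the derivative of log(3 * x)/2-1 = 1/(2*x)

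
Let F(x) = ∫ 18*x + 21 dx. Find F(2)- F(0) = 78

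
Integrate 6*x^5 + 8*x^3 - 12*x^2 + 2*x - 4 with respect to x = x^6 + 2*x^4 - 4*x^3 + x^2 - 4*x + C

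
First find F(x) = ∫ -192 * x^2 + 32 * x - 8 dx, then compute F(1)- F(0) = -56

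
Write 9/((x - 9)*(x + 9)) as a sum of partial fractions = -1/(2*(x + 9)) + 1/(2*(x - 9))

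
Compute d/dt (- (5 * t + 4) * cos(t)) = 5*t*sin(t) + 4*sin(t) - 5*cos(t)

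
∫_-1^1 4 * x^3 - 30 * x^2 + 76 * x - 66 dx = -152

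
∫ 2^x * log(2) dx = 2^x + C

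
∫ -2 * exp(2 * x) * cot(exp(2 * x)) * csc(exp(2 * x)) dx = csc(exp(2*x)) + C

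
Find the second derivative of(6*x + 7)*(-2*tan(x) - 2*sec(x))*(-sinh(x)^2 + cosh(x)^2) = -2*(12*x*sin(x)/cos(x)^2 - 6*x + 12*x/cos(x)^2 + 12*sin(x)/cos(x) + 14*sin(x)/cos(x)^2 - 7 + 12/cos(x) + 14/cos(x)^2)/cos(x)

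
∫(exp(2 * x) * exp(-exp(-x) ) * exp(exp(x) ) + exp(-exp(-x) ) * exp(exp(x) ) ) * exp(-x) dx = exp(2*sinh(x)) + C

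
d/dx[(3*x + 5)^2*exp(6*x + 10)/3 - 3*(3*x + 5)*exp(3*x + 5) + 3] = 18*x^2*exp(6*x + 10) - 27*x*exp(3*x + 5) + 66*x*exp(6*x + 10) - 54*exp(3*x + 5) + 60*exp(6*x + 10)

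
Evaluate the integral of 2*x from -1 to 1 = 0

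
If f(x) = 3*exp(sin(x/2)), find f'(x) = 3*exp(sin(x/2))*cos(x/2)/2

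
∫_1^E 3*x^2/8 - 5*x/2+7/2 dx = -E/2 + (-2 + E/2)^3 + (-2 + E/2)^2 + 13/8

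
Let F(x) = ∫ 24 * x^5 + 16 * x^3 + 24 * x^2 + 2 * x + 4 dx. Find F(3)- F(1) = 3456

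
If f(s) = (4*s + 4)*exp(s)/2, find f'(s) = 2*s*exp(s) + 4*exp(s)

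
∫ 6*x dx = 3*x^2 + C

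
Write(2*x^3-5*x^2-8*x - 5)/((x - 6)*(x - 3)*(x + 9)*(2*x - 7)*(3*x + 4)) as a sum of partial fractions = 645/(190762*(3*x + 4)) + 136/(3625*(2*x - 7)) - 449/(25875*(x + 9)) - 5/(117*(x - 3)) + 199/(4950*(x - 6))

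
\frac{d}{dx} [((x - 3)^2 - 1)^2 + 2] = 4*x^3 - 36*x^2 + 104*x - 96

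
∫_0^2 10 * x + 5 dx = 30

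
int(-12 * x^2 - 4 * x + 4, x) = -4*x^3 - 2*x^2 + 4*x + C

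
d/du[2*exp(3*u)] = 6*exp(3*u)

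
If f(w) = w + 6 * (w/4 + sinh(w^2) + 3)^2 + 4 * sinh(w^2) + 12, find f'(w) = 6*w^2*cosh(w^2) + 12*w*sinh(2*w^2) + 80*w*cosh(w^2) + 3*w/4 + 3*sinh(w^2) + 10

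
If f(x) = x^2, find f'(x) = 2*x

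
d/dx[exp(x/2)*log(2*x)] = (x*exp(x/2)*log(x) + x*exp(x/2)*log(2) + 2*exp(x/2))/(2*x)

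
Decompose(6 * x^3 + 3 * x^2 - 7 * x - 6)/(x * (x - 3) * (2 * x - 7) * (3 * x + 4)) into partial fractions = 75/(754*(3*x + 4)) + 2108/(203*(2*x - 7)) - 54/(13*(x - 3)) - 1/(14*x)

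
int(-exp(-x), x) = exp(-x) + C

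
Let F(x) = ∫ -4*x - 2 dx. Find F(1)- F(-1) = -4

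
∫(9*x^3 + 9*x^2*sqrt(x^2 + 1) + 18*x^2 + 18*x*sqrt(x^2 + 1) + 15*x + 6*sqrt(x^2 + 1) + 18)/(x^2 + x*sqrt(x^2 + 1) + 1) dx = 9*x^2/2 + 18*x + 6*log(x + sqrt(x^2 + 1)) + C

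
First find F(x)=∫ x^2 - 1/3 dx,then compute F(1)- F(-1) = 0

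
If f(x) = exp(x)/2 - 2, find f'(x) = exp(x)/2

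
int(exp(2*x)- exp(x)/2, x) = (exp(x) - 1)*exp(x)/2 + C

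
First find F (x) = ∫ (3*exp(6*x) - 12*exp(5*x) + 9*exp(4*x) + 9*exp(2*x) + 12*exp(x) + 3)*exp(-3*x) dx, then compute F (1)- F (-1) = (-2 - exp(-1) + E)^3 - (-E - 2 + exp(-1))^3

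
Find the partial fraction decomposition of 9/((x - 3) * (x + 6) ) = -1/(x + 6) + 1/(x - 3)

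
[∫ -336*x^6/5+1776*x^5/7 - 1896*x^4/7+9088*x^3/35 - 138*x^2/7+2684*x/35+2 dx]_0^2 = 6212/7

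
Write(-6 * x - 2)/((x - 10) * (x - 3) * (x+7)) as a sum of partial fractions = 4/(17*(x + 7)) + 2/(7*(x - 3)) - 62/(119*(x - 10))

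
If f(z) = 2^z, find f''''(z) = 2^z*log(2)^4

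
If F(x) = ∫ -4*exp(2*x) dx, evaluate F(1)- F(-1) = -2*exp(2) + 2*exp(-2)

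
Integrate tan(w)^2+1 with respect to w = tan(w) + C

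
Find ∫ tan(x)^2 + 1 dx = tan(x) + C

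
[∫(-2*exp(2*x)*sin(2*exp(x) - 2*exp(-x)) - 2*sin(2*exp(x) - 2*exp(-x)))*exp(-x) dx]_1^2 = cos(-2*exp(2) + 2*exp(-2)) - cos(-2*exp(-1) + 2*E)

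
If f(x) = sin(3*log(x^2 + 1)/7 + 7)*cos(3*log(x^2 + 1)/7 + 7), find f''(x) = (-72*x^2*sin(6*log(x^2 + 1)/7 + 14) - 42*x^2*cos(6*log(x^2 + 1)/7 + 14) + 42*cos(6*log(x^2 + 1)/7 + 14))/(49*x^4 + 98*x^2 + 49)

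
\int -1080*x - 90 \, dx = -540*x^2 - 90*x + C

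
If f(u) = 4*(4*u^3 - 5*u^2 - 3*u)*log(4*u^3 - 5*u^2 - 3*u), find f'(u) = 48*u^2*log(4*u^3 - 5*u^2 - 3*u) + 48*u^2 - 40*u*log(4*u^3 - 5*u^2 - 3*u) - 40*u - 12*log(4*u^3 - 5*u^2 - 3*u) - 12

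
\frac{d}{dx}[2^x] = 2^x*log(2)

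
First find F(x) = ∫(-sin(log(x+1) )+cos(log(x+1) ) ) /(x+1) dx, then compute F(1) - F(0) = -1 + sin(log(2)) + cos(log(2))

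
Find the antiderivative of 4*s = 2*s^2 + C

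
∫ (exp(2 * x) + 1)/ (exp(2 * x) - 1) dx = log(sinh(x)) + C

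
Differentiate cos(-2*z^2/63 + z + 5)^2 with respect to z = (4*z/63 - 1)*sin(-4*z^2/63 + 2*z + 10)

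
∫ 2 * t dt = t^2 + C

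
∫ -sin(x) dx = cos(x) + C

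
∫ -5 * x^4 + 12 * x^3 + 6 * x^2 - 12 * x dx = -x^5 + 3*x^4 + 2*x^3 - 6*x^2 + C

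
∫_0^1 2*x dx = 1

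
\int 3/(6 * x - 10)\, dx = log(5 - 3*x)/2 + C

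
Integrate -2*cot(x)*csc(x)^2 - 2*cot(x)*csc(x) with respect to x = (csc(x) + 1)^2 + C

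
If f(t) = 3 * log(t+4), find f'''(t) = 6/(t^3 + 12*t^2 + 48*t + 64)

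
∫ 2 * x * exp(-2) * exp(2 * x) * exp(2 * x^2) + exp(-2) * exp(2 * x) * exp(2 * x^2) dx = exp(2*x^2 + 2*x - 2)/2 + C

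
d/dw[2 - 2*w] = -2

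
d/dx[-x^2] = -2*x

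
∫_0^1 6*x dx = 3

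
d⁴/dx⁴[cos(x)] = cos(x)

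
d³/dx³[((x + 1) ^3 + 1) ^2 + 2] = 120*x^3 + 360*x^2 + 360*x + 132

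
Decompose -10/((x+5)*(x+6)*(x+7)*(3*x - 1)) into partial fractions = -135/(3344*(3*x - 1)) + 5/(22*(x + 7)) - 10/(19*(x + 6)) + 5/(16*(x + 5))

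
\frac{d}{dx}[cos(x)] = -sin(x)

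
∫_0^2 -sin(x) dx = -1 + cos(2)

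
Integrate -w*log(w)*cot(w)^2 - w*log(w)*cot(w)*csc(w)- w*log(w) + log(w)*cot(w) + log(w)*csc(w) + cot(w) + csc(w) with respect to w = w*(cot(w) + csc(w))*log(w) + C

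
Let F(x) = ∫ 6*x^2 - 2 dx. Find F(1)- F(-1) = 0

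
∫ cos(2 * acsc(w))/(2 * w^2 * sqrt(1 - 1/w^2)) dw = -sqrt(1 - 1/w^2)/(2*w) + C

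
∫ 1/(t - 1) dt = log(t - 1) + C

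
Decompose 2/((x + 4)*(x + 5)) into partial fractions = -2/(x + 5) + 2/(x + 4)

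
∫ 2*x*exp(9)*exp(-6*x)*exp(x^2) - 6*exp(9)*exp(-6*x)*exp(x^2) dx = exp((x - 3)^2) + C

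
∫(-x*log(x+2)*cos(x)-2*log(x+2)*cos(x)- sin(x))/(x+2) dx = -log(x + 2)*sin(x) + C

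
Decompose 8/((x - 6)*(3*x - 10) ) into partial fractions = -3/(3*x - 10) + 1/(x - 6)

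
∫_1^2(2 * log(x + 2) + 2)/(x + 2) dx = -(1 + log(3))^2 + (1 + log(4))^2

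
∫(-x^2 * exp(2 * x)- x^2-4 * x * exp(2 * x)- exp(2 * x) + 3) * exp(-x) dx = -2*(x^2 + 2*x - 1)*sinh(x) + C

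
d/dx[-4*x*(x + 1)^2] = -12*x^2 - 16*x - 4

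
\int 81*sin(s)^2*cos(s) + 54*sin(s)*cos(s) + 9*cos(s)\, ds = (3*sin(s) + 1)^3 + C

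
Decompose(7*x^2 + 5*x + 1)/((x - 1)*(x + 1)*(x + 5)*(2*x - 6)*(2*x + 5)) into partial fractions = -86/(385*(2*x + 5)) + 151/(1920*(x + 5)) + 1/(64*(x + 1)) - 13/(336*(x - 1)) + 79/(1408*(x - 3))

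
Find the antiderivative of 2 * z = z^2 + C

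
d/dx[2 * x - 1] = 2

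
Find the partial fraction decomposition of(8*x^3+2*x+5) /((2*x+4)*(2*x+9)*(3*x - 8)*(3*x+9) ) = 625/(8772*(3*x - 8)) + 2932/(1935*(2*x + 9)) - 217/(306*(x + 3)) + 3/(20*(x + 2))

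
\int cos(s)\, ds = sin(s) + C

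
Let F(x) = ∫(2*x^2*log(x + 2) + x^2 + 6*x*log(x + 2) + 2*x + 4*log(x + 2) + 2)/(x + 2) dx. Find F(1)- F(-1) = 5*log(3)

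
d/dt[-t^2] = -2*t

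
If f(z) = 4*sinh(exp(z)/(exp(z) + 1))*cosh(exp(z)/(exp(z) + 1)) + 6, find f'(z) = 4*exp(z)*cosh(2*exp(z)/(exp(z) + 1))/(exp(2*z) + 2*exp(z) + 1)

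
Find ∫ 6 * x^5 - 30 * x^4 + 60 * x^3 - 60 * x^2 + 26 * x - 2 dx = x^6 - 6*x^5 + 15*x^4 - 20*x^3 + 13*x^2 - 2*x + C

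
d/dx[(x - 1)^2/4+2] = x/2 - 1/2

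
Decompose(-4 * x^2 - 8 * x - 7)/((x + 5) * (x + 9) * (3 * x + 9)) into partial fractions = -259/(72*(x + 9)) + 67/(24*(x + 5)) - 19/(36*(x + 3))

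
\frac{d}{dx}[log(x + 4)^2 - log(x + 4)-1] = (2*log(x + 4) - 1)/(x + 4)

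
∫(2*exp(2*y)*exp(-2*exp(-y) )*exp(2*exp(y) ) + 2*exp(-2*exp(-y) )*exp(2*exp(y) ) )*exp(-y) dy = exp(4*sinh(y)) + C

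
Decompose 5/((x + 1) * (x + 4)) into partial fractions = -5/(3*(x + 4)) + 5/(3*(x + 1))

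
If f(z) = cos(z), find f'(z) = -sin(z)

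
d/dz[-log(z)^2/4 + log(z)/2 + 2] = (1 - log(z))/(2*z)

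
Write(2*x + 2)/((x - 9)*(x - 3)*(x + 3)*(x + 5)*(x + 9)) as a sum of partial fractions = -1/(324*(x + 9)) + 1/(112*(x + 5)) - 1/(216*(x + 3)) - 1/(432*(x - 3)) + 5/(4536*(x - 9))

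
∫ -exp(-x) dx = exp(-x) + C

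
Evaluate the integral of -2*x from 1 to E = 1 - exp(2)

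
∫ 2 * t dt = t^2 + C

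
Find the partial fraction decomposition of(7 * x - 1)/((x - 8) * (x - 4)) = -27/(4*(x - 4)) + 55/(4*(x - 8))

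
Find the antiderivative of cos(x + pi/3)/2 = sin(x + pi/3)/2 + C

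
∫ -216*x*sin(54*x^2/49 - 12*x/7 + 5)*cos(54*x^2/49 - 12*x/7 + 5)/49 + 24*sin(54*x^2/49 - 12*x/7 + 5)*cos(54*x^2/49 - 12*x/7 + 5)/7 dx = cos(54*x^2/49 - 12*x/7 + 5)^2 + C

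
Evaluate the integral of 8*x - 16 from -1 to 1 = -32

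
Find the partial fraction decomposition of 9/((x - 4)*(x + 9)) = -9/(13*(x + 9)) + 9/(13*(x - 4))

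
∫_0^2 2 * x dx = 4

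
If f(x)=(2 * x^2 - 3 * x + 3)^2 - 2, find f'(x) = 16*x^3 - 36*x^2 + 42*x - 18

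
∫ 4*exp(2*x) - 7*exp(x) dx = (2*exp(x) - 7)*exp(x) + C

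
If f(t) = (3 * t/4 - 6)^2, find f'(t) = 9*t/8 - 9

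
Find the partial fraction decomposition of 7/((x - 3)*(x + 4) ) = -1/(x + 4) + 1/(x - 3)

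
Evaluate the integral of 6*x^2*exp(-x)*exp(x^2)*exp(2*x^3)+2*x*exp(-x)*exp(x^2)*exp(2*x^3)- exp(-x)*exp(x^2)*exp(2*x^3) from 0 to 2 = -1 + exp(18)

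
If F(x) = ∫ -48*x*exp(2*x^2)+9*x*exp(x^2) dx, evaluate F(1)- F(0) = -12*exp(2) + 15/2 + 9*E/2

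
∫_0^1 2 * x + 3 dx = 4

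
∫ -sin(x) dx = cos(x) + C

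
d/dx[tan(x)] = cos(x)^(-2)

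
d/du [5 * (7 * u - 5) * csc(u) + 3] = -35*u*cot(u)*csc(u) + 25*cot(u)*csc(u) + 35*csc(u)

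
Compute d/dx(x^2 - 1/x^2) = (2*x^4 + 2)/x^3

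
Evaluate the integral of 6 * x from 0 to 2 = 12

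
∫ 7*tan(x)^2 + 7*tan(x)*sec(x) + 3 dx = -4*x + 7*tan(x) + 7*sec(x) + C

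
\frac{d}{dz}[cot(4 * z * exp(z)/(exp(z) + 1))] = -4*(z + exp(z) + 1)*exp(z)/((exp(2*z) + 2*exp(z) + 1)*sin(4*z*exp(z)/(exp(z) + 1))^2)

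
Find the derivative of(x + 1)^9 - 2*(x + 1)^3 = 9*x^8 + 72*x^7 + 252*x^6 + 504*x^5 + 630*x^4 + 504*x^3 + 246*x^2 + 60*x + 3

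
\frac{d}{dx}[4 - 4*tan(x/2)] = -2/cos(x/2)^2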